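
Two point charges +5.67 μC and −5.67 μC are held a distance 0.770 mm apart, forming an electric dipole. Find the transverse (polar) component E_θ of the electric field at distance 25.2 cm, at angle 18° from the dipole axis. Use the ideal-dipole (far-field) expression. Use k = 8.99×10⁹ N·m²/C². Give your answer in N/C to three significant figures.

E_θ ≈ 758 N/C

Dipole moment p = qd = (5.67×10⁻⁶ C)(7.70×10⁻⁴ m) = 4.366×10⁻⁹ C·m.
For a dipole, E_θ = (kp sinθ)/r³.
kp/r³ = (8.99×10⁹)(4.366×10⁻⁹)/(0.252)³ = 2453 N/C.
E_θ = 2453·sin18° = 757.9 N/C.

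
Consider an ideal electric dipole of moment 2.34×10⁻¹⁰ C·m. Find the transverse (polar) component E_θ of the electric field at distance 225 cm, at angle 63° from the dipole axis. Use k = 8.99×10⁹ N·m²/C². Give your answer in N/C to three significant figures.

E_θ ≈ 0.165 N/C

For a dipole, E_θ = (kp sinθ)/r³.
kp/r³ = (8.99×10⁹)(2.34×10⁻¹⁰)/(2.25)³ = 0.1847 N/C.
E_θ = 0.1847·sin63° = 0.1646 N/C.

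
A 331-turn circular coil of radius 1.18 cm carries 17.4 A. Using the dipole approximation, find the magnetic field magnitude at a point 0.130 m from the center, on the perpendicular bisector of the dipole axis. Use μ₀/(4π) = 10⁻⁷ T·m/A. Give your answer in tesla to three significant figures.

B ≈ 1.15×10⁻⁴ T

m = NIA = NIπa² = 331·(17.4)·π·(0.0118)² = 2.519 A·m².
In the equatorial plane B = (μ₀/4π)·m/r³ (half the axial value).
B = (10⁻⁷)·(2.519) / (0.130)³ = 1.147×10⁻⁴ T.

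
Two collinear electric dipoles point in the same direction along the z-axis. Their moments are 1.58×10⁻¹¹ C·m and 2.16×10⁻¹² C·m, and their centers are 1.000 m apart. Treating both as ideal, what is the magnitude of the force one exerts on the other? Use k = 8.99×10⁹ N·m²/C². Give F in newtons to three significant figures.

F ≈ 1.84×10⁻¹² N

On-axis field of dipole 1 at distance r: E = 2kp₁/r³. Force on dipole 2 is F = p₂·dE/dr (gradient along axis).
dE/dr = −6kp₁/r⁴, so |F| = 6kp₁p₂/r⁴ (attractive for aligned moments).
F = 6(8.99×10⁹)(1.58×10⁻¹¹)(2.16×10⁻¹²)/(1.00)⁴ = 1.841×10⁻¹² N.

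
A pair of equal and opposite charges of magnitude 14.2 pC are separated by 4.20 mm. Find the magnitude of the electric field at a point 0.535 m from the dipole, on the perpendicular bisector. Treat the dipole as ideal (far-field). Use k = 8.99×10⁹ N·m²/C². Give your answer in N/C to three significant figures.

E ≈ 0.00350 N/C

Dipole moment p = qd = (1.42×10⁻¹¹ C)(0.00420 m) = 5.964×10⁻¹⁴ C·m.
On the perpendicular bisector E = kp/r³ (half the axial value at the same distance).
E = (8.99×10⁹)(5.964×10⁻¹⁴) / (0.535)³ = 0.003501 N/C.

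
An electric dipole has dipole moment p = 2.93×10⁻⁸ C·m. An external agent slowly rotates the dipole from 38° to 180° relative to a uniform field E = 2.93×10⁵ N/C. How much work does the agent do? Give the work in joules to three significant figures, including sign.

W_ext = ΔU = U(θ₂) − U(θ₁) = −pE cosθ₂ − (−pE cosθ₁) = pE(cosθ₁ − cosθ₂).
W = (2.93×10⁻⁸)(2.93×10⁵)·(cos38° − cos180°) = (0.008585)·(+1.7880) = 0.01535 J.

W ≈ 0.0153 J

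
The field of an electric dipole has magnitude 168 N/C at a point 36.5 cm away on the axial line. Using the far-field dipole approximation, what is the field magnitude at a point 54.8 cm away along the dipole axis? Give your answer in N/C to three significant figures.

Dipole fields scale as 1/r³ in the far field; the geometry is the same at both points.
E₂ = E₁ · (r₁/r₂)³ = 168 · (36.5/54.8)³.
(r₁/r₂)³ = (0.6661)³ = 0.2955.
E₂ ≈ 49.64 N/C.

E ≈ 49.6 N/C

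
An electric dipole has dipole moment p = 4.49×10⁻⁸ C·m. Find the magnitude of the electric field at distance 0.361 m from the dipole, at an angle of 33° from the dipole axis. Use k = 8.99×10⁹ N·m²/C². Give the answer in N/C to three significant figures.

At angle θ the dipole field magnitude is E = (kp/r³)·√(1 + 3cos²θ).
kp/r³ = (8.99×10⁹)(4.49×10⁻⁸) / (0.361)³ = 8580 N/C.
√(1 + 3cos²33°) = √(1 + 3·0.7034) = √3.1101 ≈ 1.7635.
E ≈ 8580 × 1.764 = 1.513×10⁴ N/C.

E ≈ 1.51×10⁴ N/C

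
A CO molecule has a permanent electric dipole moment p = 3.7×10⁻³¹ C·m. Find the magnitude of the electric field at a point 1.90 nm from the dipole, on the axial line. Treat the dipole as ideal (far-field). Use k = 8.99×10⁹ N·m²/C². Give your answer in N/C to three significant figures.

On the dipole axis E = 2kp/r³.
E = 2·(8.99×10⁹)(3.70×10⁻³¹) / (1.90×10⁻⁹)³ = 9.699×10⁵ N/C.

E ≈ 9.70×10⁵ N/C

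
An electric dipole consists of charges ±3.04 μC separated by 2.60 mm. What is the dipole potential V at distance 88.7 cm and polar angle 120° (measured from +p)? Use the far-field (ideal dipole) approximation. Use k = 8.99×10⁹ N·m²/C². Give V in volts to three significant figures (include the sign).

Dipole moment p = qd = (3.04×10⁻⁶ C)(0.00260 m) = 7.904×10⁻⁹ C·m.
The dipole potential is V = kp cosθ / r².
V = (8.99×10⁹)(7.904×10⁻⁹)·cos120° / (0.887)² = -45.16 V.

V ≈ -45.2 V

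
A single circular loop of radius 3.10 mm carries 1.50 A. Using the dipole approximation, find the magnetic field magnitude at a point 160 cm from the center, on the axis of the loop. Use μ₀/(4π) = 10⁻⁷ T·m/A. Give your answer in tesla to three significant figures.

Magnetic moment m = IA = Iπa² = (1.50)·π·(0.00310)² = 4.529×10⁻⁵ A·m².
On axis B = (μ₀/4π)·2m/r³.
B = 2·(10⁻⁷)·(4.529×10⁻⁵) / (1.60)³ = 2.211×10⁻¹² T.

B ≈ 2.21×10⁻¹² T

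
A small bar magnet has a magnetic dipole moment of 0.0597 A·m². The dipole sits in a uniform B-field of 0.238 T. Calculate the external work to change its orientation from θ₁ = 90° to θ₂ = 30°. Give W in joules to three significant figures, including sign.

W_ext = ΔU = −mB cosθ₂ + mB cosθ₁ = mB(cosθ₁ − cosθ₂).
W = (0.0597)(0.238)·(cos90° − cos30°) = (0.01421)·(-0.8660) = -0.01231 J.

W ≈ -0.0123 J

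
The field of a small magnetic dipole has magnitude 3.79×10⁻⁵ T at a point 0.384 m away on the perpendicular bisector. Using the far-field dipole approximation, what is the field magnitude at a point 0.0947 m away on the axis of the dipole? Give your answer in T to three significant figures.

B ≈ 0.00505 T

Dipole fields scale as 1/r³ in the far field.
The axial field is twice the equatorial field at the same r, so the geometry factor is 2/1.
B₂ = B₁ · (2/1) · (r₁/r₂)³ = 3.79×10⁻⁵ · 2 · (0.384/0.0947)³.
(r₁/r₂)³ = (4.055)³ = 66.67.
B₂ ≈ 0.005054 T.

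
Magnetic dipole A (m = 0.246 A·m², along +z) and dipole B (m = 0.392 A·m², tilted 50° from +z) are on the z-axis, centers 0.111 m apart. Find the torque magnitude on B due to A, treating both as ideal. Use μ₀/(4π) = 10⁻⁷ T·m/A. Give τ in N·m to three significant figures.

Dipole B is on the axis of dipole A, so B₁ there is axial: B₁ = (μ₀/4π)·2m₁/r³ along +z.
B₁ = 2(10⁻⁷)(0.246)/(0.111)³ = 3.597×10⁻⁵ T.
τ = m₂ B₁ sinθ.
τ = (0.392)(3.597×10⁻⁵)·sin50° = 1.080×10⁻⁵ N·m.

τ ≈ 1.08×10⁻⁵ N·m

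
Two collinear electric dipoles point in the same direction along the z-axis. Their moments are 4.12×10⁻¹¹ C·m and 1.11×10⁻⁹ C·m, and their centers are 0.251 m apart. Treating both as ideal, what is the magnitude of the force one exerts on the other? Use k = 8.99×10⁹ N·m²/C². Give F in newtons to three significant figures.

On-axis field of dipole 1 at distance r: E = 2kp₁/r³. Force on dipole 2 is F = p₂·dE/dr (gradient along axis).
dE/dr = −6kp₁/r⁴, so |F| = 6kp₁p₂/r⁴ (attractive for aligned moments).
F = 6(8.99×10⁹)(4.12×10⁻¹¹)(1.11×10⁻⁹)/(0.251)⁴ = 6.215×10⁻⁷ N.

F ≈ 6.21×10⁻⁷ N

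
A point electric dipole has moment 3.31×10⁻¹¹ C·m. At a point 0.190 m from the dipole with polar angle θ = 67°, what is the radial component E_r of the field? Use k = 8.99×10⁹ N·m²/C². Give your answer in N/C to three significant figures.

E_r ≈ 33.9 N/C

For a dipole, E_r = (2kp cosθ)/r³.
kp/r³ = (8.99×10⁹)(3.31×10⁻¹¹)/(0.190)³ = 43.38 N/C.
E_r = 2·43.38·cos67° = 33.90 N/C.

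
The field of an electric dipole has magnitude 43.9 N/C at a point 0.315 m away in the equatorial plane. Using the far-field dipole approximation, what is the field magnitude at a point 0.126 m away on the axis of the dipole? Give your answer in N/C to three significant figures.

E ≈ 1370 N/C

Dipole fields scale as 1/r³ in the far field.
The axial field is twice the equatorial field at the same r, so the geometry factor is 2/1.
E₂ = E₁ · (2/1) · (r₁/r₂)³ = 43.9 · 2 · (0.315/0.126)³.
(r₁/r₂)³ = (2.5)³ = 15.62.
E₂ ≈ 1372 N/C.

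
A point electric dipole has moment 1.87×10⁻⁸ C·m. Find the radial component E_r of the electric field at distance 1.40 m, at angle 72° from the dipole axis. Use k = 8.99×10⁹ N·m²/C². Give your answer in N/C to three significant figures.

E_r ≈ 37.9 N/C

For a dipole, E_r = (2kp cosθ)/r³.
kp/r³ = (8.99×10⁹)(1.87×10⁻⁸)/(1.40)³ = 61.27 N/C.
E_r = 2·61.27·cos72° = 37.86 N/C.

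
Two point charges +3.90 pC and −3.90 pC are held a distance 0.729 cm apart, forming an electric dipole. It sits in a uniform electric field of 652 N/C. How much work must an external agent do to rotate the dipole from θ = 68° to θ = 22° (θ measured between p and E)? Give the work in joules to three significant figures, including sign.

Dipole moment p = qd = (3.90×10⁻¹² C)(0.00729 m) = 2.843×10⁻¹⁴ C·m.
W_ext = ΔU = U(θ₂) − U(θ₁) = −pE cosθ₂ − (−pE cosθ₁) = pE(cosθ₁ − cosθ₂).
W = (2.843×10⁻¹⁴)(652)·(cos68° − cos22°) = (1.854×10⁻¹¹)·(-0.5526) = -1.024×10⁻¹¹ J.

W ≈ -1.02×10⁻¹¹ J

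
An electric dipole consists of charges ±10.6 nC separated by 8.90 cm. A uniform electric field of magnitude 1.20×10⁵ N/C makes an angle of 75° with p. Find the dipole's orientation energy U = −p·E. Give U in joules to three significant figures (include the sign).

U ≈ -2.93×10⁻⁵ J

Dipole moment p = qd = (1.06×10⁻⁸ C)(0.0890 m) = 9.434×10⁻¹⁰ C·m.
U = −p·E = −pE cosθ.
U = −(9.434×10⁻¹⁰)(1.20×10⁵)·cos75° = -2.930×10⁻⁵ J.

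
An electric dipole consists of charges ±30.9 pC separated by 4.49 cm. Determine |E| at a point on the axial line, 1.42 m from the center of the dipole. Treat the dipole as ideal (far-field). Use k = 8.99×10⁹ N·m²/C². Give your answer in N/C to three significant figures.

E ≈ 0.00871 N/C

Dipole moment p = qd = (3.09×10⁻¹¹ C)(0.0449 m) = 1.387×10⁻¹² C·m.
On the dipole axis E = 2kp/r³.
E = 2·(8.99×10⁹)(1.387×10⁻¹²) / (1.42)³ = 0.008710 N/C.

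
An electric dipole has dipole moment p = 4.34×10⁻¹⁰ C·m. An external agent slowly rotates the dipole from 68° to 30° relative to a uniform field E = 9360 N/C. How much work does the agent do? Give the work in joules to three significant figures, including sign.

W ≈ -2.00×10⁻⁶ J

W_ext = ΔU = U(θ₂) − U(θ₁) = −pE cosθ₂ − (−pE cosθ₁) = pE(cosθ₁ − cosθ₂).
W = (4.34×10⁻¹⁰)(9360)·(cos68° − cos30°) = (4.062×10⁻⁶)·(-0.4914) = -1.996×10⁻⁶ J.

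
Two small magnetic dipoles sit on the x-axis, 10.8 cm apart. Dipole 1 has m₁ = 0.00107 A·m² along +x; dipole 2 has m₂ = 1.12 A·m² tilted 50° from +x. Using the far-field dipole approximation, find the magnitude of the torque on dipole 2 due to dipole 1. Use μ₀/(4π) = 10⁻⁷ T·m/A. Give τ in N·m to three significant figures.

Dipole B is on the axis of dipole A, so B₁ there is axial: B₁ = (μ₀/4π)·2m₁/r³ along +x.
B₁ = 2(10⁻⁷)(0.00107)/(0.108)³ = 1.699×10⁻⁷ T.
τ = m₂ B₁ sinθ.
τ = (1.12)(1.699×10⁻⁷)·sin50° = 1.458×10⁻⁷ N·m.

τ ≈ 1.46×10⁻⁷ N·m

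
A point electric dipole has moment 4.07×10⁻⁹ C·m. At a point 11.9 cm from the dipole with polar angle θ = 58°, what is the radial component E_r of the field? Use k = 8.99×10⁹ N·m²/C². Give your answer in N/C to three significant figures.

For a dipole, E_r = (2kp cosθ)/r³.
kp/r³ = (8.99×10⁹)(4.07×10⁻⁹)/(0.119)³ = 2.171×10⁴ N/C.
E_r = 2·2.171×10⁴·cos58° = 2.301×10⁴ N/C.

E_r ≈ 2.30×10⁴ N/C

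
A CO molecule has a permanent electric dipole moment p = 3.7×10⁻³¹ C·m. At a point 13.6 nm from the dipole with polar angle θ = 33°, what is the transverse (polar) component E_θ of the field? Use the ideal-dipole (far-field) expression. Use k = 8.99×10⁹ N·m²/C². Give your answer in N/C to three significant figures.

For a dipole, E_θ = (kp sinθ)/r³.
kp/r³ = (8.99×10⁹)(3.70×10⁻³¹)/(1.36×10⁻⁸)³ = 1322 N/C.
E_θ = 1322·sin33° = 720.2 N/C.

E_θ ≈ 720 N/C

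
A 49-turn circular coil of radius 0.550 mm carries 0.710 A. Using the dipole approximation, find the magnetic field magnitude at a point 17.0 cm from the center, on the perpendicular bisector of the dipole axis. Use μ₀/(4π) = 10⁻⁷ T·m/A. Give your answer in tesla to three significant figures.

m = NIA = NIπa² = 49·(0.710)·π·(5.50×10⁻⁴)² = 3.306×10⁻⁵ A·m².
In the equatorial plane B = (μ₀/4π)·m/r³ (half the axial value).
B = (10⁻⁷)·(3.306×10⁻⁵) / (0.170)³ = 6.729×10⁻¹⁰ T.

B ≈ 6.73×10⁻¹⁰ T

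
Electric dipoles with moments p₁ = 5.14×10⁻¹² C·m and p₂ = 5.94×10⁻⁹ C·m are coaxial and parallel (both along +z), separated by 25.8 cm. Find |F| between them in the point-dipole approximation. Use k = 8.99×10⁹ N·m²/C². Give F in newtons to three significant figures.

F ≈ 3.72×10⁻⁷ N

On-axis field of dipole 1 at distance r: E = 2kp₁/r³. Force on dipole 2 is F = p₂·dE/dr (gradient along axis).
dE/dr = −6kp₁/r⁴, so |F| = 6kp₁p₂/r⁴ (attractive for aligned moments).
F = 6(8.99×10⁹)(5.14×10⁻¹²)(5.94×10⁻⁹)/(0.258)⁴ = 3.717×10⁻⁷ N.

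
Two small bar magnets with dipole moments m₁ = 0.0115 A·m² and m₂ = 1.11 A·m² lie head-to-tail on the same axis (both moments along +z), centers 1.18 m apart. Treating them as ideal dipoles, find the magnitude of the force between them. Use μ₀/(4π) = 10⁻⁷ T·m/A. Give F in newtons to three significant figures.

F ≈ 3.95×10⁻⁹ N

On-axis B of dipole 1: B = (μ₀/4π)·2m₁/r³. Force on dipole 2: F = m₂·dB/dr.
dB/dr = −(μ₀/4π)·6m₁/r⁴, so |F| = (μ₀/4π)·6m₁m₂/r⁴.
F = 6(10⁻⁷)(0.0115)(1.11)/(1.18)⁴ = 3.950×10⁻⁹ N.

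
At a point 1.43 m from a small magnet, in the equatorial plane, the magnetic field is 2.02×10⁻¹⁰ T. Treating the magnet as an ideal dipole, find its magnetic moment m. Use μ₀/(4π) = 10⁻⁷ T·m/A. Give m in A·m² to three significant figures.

In the equatorial plane B = (μ₀/4π)·m/r³, so m = Br³·4π/(μ₀).
m = (2.02×10⁻¹⁰)·(1.43)³ / (10⁻⁷) = 0.005907 A·m².

m ≈ 0.00591 A·m²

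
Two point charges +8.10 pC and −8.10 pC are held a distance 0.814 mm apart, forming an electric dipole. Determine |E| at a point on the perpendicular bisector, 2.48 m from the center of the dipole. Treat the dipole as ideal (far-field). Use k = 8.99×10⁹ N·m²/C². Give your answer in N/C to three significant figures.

Dipole moment p = qd = (8.10×10⁻¹² C)(8.14×10⁻⁴ m) = 6.593×10⁻¹⁵ C·m.
In the equatorial plane E = kp/r³.
E = (8.99×10⁹)(6.593×10⁻¹⁵) / (2.48)³ = 3.886×10⁻⁶ N/C.

E ≈ 3.89×10⁻⁶ N/C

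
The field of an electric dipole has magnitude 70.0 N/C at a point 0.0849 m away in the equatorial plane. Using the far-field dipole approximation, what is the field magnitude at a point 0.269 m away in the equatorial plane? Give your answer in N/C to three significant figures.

Dipole fields scale as 1/r³ in the far field; the geometry is the same at both points.
E₂ = E₁ · (r₁/r₂)³ = 70.0 · (0.0849/0.269)³.
(r₁/r₂)³ = (0.3156)³ = 0.03144.
E₂ ≈ 2.201 N/C.

E ≈ 2.20 N/C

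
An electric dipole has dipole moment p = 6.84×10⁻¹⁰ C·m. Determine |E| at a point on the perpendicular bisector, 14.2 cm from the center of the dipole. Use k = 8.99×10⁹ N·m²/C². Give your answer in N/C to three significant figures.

E ≈ 2150 N/C

In the equatorial plane E = kp/r³.
E = (8.99×10⁹)(6.84×10⁻¹⁰) / (0.142)³ = 2148 N/C.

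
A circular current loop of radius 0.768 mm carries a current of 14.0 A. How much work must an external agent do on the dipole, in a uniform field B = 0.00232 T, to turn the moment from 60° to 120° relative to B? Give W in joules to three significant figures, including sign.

W ≈ 6.02×10⁻⁸ J

Magnetic moment m = IA = Iπa² = (14.0)·π·(7.68×10⁻⁴)² = 2.594×10⁻⁵ A·m².
W_ext = ΔU = −mB cosθ₂ + mB cosθ₁ = mB(cosθ₁ − cosθ₂).
W = (2.594×10⁻⁵)(0.00232)·(cos60° − cos120°) = (6.018×10⁻⁸)·(+1.0000) = 6.018×10⁻⁸ J.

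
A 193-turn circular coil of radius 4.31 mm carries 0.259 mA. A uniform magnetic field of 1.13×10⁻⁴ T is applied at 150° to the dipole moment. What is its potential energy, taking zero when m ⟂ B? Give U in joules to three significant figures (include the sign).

m = NIA = NIπa² = 193·(2.59×10⁻⁴)·π·(0.00431)² = 2.917×10⁻⁶ A·m².
U = −m·B = −mB cosθ.
U = −(2.917×10⁻⁶)(1.13×10⁻⁴)·cos150° = 2.855×10⁻¹⁰ J.

U ≈ 2.85×10⁻¹⁰ J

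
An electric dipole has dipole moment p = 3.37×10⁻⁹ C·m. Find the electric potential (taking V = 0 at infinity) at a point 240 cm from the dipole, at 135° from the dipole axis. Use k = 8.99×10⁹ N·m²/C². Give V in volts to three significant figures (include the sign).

The dipole potential is V = kp cosθ / r².
V = (8.99×10⁹)(3.37×10⁻⁹)·cos135° / (2.40)² = -3.719 V.

V ≈ -3.72 V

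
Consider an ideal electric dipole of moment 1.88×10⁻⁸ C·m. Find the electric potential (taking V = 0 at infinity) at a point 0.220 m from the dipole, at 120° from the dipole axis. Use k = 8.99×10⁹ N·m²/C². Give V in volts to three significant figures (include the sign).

V ≈ -1750 V

The dipole potential is V = kp cosθ / r².
V = (8.99×10⁹)(1.88×10⁻⁸)·cos120° / (0.220)² = -1746 V.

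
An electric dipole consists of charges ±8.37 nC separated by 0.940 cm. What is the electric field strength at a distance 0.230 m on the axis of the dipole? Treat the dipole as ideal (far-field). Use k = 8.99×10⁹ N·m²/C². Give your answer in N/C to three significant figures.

Dipole moment p = qd = (8.37×10⁻⁹ C)(0.00940 m) = 7.868×10⁻¹¹ C·m.
On the dipole axis E = 2kp/r³.
E = 2·(8.99×10⁹)(7.868×10⁻¹¹) / (0.230)³ = 116.3 N/C.

E ≈ 116 N/C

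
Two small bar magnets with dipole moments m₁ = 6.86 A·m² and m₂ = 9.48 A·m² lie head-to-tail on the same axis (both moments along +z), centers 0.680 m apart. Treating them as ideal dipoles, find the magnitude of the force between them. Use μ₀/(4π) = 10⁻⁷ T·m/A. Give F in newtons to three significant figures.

F ≈ 1.82×10⁻⁴ N

On-axis B of dipole 1: B = (μ₀/4π)·2m₁/r³. Force on dipole 2: F = m₂·dB/dr.
dB/dr = −(μ₀/4π)·6m₁/r⁴, so |F| = (μ₀/4π)·6m₁m₂/r⁴.
F = 6(10⁻⁷)(6.86)(9.48)/(0.680)⁴ = 1.825×10⁻⁴ N.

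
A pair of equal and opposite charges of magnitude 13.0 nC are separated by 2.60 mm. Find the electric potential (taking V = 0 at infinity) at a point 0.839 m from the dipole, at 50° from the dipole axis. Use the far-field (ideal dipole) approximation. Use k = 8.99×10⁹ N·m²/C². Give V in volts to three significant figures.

Dipole moment p = qd = (1.30×10⁻⁸ C)(0.00260 m) = 3.38×10⁻¹¹ C·m.
The dipole potential is V = kp cosθ / r².
V = (8.99×10⁹)(3.38×10⁻¹¹)·cos50° / (0.839)² = 0.2775 V.

V ≈ 0.277 V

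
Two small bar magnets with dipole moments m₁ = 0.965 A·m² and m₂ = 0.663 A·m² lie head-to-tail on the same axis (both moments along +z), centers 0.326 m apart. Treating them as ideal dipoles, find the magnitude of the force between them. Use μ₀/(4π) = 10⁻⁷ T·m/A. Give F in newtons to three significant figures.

F ≈ 3.40×10⁻⁵ N

On-axis B of dipole 1: B = (μ₀/4π)·2m₁/r³. Force on dipole 2: F = m₂·dB/dr.
dB/dr = −(μ₀/4π)·6m₁/r⁴, so |F| = (μ₀/4π)·6m₁m₂/r⁴.
F = 6(10⁻⁷)(0.965)(0.663)/(0.326)⁴ = 3.399×10⁻⁵ N.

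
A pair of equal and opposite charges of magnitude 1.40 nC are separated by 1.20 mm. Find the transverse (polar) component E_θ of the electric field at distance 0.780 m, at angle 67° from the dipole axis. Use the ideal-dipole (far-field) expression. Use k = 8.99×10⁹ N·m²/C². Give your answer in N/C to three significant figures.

E_θ ≈ 0.0293 N/C

Dipole moment p = qd = (1.40×10⁻⁹ C)(0.00120 m) = 1.68×10⁻¹² C·m.
For a dipole, E_θ = (kp sinθ)/r³.
kp/r³ = (8.99×10⁹)(1.68×10⁻¹²)/(0.780)³ = 0.03183 N/C.
E_θ = 0.03183·sin67° = 0.02930 N/C.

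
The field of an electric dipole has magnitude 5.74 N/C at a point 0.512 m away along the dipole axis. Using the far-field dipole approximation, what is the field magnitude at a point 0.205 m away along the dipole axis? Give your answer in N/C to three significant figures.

E ≈ 89.4 N/C

Dipole fields scale as 1/r³ in the far field; the geometry is the same at both points.
E₂ = E₁ · (r₁/r₂)³ = 5.74 · (0.512/0.205)³.
(r₁/r₂)³ = (2.498)³ = 15.58.
E₂ ≈ 89.43 N/C.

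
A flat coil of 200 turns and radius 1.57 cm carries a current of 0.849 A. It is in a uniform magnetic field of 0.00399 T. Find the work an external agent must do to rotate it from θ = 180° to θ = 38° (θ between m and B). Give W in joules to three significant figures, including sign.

W ≈ -9.38×10⁻⁴ J

m = NIA = NIπa² = 200·(0.849)·π·(0.0157)² = 0.1315 A·m².
W_ext = ΔU = −mB cosθ₂ + mB cosθ₁ = mB(cosθ₁ − cosθ₂).
W = (0.1315)(0.00399)·(cos180° − cos38°) = (5.247×10⁻⁴)·(-1.7880) = -9.381×10⁻⁴ J.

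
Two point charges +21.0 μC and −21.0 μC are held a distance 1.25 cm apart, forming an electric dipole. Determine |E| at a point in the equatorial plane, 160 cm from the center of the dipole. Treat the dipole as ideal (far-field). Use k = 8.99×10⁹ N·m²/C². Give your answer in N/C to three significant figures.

Dipole moment p = qd = (2.10×10⁻⁵ C)(0.0125 m) = 2.625×10⁻⁷ C·m.
In the equatorial plane E = kp/r³.
E = (8.99×10⁹)(2.625×10⁻⁷) / (1.60)³ = 576.1 N/C.

E ≈ 576 N/C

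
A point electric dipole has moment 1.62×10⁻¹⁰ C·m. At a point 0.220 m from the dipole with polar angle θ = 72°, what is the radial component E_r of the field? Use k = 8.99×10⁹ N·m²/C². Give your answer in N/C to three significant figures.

E_r ≈ 84.5 N/C

For a dipole, E_r = (2kp cosθ)/r³.
kp/r³ = (8.99×10⁹)(1.62×10⁻¹⁰)/(0.220)³ = 136.8 N/C.
E_r = 2·136.8·cos72° = 84.53 N/C.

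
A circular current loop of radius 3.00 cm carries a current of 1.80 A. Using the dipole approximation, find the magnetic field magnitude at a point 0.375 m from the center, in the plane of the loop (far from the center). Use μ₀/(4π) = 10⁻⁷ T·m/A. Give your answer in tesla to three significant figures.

Magnetic moment m = IA = Iπa² = (1.80)·π·(0.0300)² = 0.005089 A·m².
In the equatorial plane B = (μ₀/4π)·m/r³ (half the axial value).
B = (10⁻⁷)·(0.005089) / (0.375)³ = 9.650×10⁻⁹ T.

B ≈ 9.65×10⁻⁹ T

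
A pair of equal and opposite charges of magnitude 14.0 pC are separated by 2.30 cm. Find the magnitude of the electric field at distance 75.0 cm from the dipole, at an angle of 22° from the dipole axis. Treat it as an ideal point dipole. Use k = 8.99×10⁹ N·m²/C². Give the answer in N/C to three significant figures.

E ≈ 0.0130 N/C

Dipole moment p = qd = (1.40×10⁻¹¹ C)(0.0230 m) = 3.22×10⁻¹³ C·m.
At angle θ the dipole field magnitude is E = (kp/r³)·√(1 + 3cos²θ).
kp/r³ = (8.99×10⁹)(3.22×10⁻¹³) / (0.750)³ = 0.006862 N/C.
√(1 + 3cos²22°) = √(1 + 3·0.8597) = √3.5790 ≈ 1.8918.
E ≈ 0.006862 × 1.892 = 0.01298 N/C.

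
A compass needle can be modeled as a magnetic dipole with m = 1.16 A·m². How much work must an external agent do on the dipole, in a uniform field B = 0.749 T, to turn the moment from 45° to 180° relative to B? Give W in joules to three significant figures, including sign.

W_ext = ΔU = −mB cosθ₂ + mB cosθ₁ = mB(cosθ₁ − cosθ₂).
W = (1.16)(0.749)·(cos45° − cos180°) = (0.8688)·(+1.7071) = 1.483 J.

W ≈ 1.48 J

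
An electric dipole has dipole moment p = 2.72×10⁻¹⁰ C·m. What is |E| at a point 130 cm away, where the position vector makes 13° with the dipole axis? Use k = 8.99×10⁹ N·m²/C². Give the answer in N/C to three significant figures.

E ≈ 2.18 N/C

At angle θ the dipole field magnitude is E = (kp/r³)·√(1 + 3cos²θ).
kp/r³ = (8.99×10⁹)(2.72×10⁻¹⁰) / (1.30)³ = 1.113 N/C.
√(1 + 3cos²13°) = √(1 + 3·0.9494) = √3.8482 ≈ 1.9617.
E ≈ 1.113 × 1.962 = 2.183 N/C.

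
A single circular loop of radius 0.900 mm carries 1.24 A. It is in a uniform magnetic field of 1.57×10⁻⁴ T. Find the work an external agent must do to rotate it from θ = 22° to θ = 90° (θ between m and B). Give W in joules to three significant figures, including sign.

Magnetic moment m = IA = Iπa² = (1.24)·π·(9.00×10⁻⁴)² = 3.155×10⁻⁶ A·m².
W_ext = ΔU = −mB cosθ₂ + mB cosθ₁ = mB(cosθ₁ − cosθ₂).
W = (3.155×10⁻⁶)(1.57×10⁻⁴)·(cos22° − cos90°) = (4.953×10⁻¹⁰)·(+0.9272) = 4.593×10⁻¹⁰ J.

W ≈ 4.59×10⁻¹⁰ J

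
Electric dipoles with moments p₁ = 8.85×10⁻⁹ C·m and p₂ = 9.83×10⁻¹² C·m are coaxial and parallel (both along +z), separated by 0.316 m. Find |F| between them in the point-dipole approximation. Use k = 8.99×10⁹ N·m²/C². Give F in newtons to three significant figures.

On-axis field of dipole 1 at distance r: E = 2kp₁/r³. Force on dipole 2 is F = p₂·dE/dr (gradient along axis).
dE/dr = −6kp₁/r⁴, so |F| = 6kp₁p₂/r⁴ (attractive for aligned moments).
F = 6(8.99×10⁹)(8.85×10⁻⁹)(9.83×10⁻¹²)/(0.316)⁴ = 4.706×10⁻⁷ N.

F ≈ 4.71×10⁻⁷ N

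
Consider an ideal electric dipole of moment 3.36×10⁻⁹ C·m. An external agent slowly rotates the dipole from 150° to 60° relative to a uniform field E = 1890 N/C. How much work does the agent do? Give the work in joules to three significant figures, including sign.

W ≈ -8.67×10⁻⁶ J

W_ext = ΔU = U(θ₂) − U(θ₁) = −pE cosθ₂ − (−pE cosθ₁) = pE(cosθ₁ − cosθ₂).
W = (3.36×10⁻⁹)(1890)·(cos150° − cos60°) = (6.350×10⁻⁶)·(-1.3660) = -8.675×10⁻⁶ J.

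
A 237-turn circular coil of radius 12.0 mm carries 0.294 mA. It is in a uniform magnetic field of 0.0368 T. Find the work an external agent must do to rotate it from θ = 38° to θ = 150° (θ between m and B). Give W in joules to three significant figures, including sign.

m = NIA = NIπa² = 237·(2.94×10⁻⁴)·π·(0.0120)² = 3.152×10⁻⁵ A·m².
W_ext = ΔU = −mB cosθ₂ + mB cosθ₁ = mB(cosθ₁ − cosθ₂).
W = (3.152×10⁻⁵)(0.0368)·(cos38° − cos150°) = (1.160×10⁻⁶)·(+1.6540) = 1.919×10⁻⁶ J.

W ≈ 1.92×10⁻⁶ J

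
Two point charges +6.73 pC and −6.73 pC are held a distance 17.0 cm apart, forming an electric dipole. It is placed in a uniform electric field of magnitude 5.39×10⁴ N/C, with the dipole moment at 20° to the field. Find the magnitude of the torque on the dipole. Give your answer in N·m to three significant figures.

Dipole moment p = qd = (6.73×10⁻¹² C)(0.170 m) = 1.144×10⁻¹² C·m.
Torque on an electric dipole: τ = pE sinθ.
τ = (1.144×10⁻¹²)(5.39×10⁴)·sin20° = 2.109×10⁻⁸ N·m.

τ ≈ 2.11×10⁻⁸ N·m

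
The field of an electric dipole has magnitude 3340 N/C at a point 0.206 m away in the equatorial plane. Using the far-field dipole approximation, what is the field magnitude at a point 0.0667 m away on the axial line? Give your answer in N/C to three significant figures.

E ≈ 1.97×10⁵ N/C

Dipole fields scale as 1/r³ in the far field.
The axial field is twice the equatorial field at the same r, so the geometry factor is 2/1.
E₂ = E₁ · (2/1) · (r₁/r₂)³ = 3340 · 2 · (0.206/0.0667)³.
(r₁/r₂)³ = (3.088)³ = 29.46.
E₂ ≈ 1.968×10⁵ N/C.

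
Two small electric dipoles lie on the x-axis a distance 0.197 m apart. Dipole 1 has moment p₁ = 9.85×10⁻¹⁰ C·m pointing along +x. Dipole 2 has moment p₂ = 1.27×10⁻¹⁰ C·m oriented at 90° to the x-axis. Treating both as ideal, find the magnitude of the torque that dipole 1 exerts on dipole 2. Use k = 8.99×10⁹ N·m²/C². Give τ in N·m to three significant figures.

The second dipole sits on the axis of the first, so the field there is axial: E₁ = 2kp₁/r³ along +x.
E₁ = 2(8.99×10⁹)(9.85×10⁻¹⁰)/(0.197)³ = 2316 N/C.
Torque on the second dipole: τ = p₂ E₁ sinθ.
τ = (1.27×10⁻¹⁰)(2316)·sin90° = 2.942×10⁻⁷ N·m.

τ ≈ 2.94×10⁻⁷ N·m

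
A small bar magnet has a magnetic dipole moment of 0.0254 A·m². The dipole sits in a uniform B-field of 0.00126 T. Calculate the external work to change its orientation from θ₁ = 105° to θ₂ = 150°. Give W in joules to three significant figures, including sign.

W_ext = ΔU = −mB cosθ₂ + mB cosθ₁ = mB(cosθ₁ − cosθ₂).
W = (0.0254)(0.00126)·(cos105° − cos150°) = (3.200×10⁻⁵)·(+0.6072) = 1.943×10⁻⁵ J.

W ≈ 1.94×10⁻⁵ J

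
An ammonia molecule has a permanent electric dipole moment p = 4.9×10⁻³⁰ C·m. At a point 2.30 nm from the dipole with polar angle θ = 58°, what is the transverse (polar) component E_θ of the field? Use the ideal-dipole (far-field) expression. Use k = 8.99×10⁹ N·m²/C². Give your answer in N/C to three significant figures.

For a dipole, E_θ = (kp sinθ)/r³.
kp/r³ = (8.99×10⁹)(4.90×10⁻³⁰)/(2.30×10⁻⁹)³ = 3.621×10⁶ N/C.
E_θ = 3.621×10⁶·sin58° = 3.070×10⁶ N/C.

E_θ ≈ 3.07×10⁶ N/C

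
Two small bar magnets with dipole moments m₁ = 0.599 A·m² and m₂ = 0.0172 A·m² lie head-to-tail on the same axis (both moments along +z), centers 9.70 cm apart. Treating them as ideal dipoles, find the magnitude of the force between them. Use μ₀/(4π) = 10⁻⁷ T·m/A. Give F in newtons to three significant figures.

F ≈ 6.98×10⁻⁵ N

On-axis B of dipole 1: B = (μ₀/4π)·2m₁/r³. Force on dipole 2: F = m₂·dB/dr.
dB/dr = −(μ₀/4π)·6m₁/r⁴, so |F| = (μ₀/4π)·6m₁m₂/r⁴.
F = 6(10⁻⁷)(0.599)(0.0172)/(0.0970)⁴ = 6.983×10⁻⁵ N.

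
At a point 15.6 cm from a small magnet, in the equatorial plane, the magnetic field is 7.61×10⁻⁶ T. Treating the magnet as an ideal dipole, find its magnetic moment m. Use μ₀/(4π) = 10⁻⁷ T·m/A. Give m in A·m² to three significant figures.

In the equatorial plane B = (μ₀/4π)·m/r³, so m = Br³·4π/(μ₀).
m = (7.61×10⁻⁶)·(0.156)³ / (10⁻⁷) = 0.2889 A·m².

m ≈ 0.289 A·m²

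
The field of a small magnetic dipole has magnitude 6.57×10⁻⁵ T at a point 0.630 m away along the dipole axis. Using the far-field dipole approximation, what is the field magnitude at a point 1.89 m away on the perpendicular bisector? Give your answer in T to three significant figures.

Dipole fields scale as 1/r³ in the far field.
The axial field is twice the equatorial field at the same r, so the geometry factor is 1/2.
B₂ = B₁ · (1/2) · (r₁/r₂)³ = 6.57×10⁻⁵ · 0.5 · (0.630/1.89)³.
(r₁/r₂)³ = (0.3333)³ = 0.03704.
B₂ ≈ 1.217×10⁻⁶ T.

B ≈ 1.22×10⁻⁶ T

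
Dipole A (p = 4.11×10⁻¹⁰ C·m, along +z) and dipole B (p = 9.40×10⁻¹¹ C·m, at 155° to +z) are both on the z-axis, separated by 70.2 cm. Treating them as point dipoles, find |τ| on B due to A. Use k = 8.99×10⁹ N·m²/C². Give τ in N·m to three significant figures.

The second dipole sits on the axis of the first, so the field there is axial: E₁ = 2kp₁/r³ along +z.
E₁ = 2(8.99×10⁹)(4.11×10⁻¹⁰)/(0.702)³ = 21.36 N/C.
Torque on the second dipole: τ = p₂ E₁ sinθ.
τ = (9.40×10⁻¹¹)(21.36)·sin155° = 8.486×10⁻¹⁰ N·m.

τ ≈ 8.49×10⁻¹⁰ N·m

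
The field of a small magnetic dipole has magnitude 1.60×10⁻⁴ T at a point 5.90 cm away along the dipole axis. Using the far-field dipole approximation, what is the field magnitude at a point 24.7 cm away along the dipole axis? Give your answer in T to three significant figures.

B ≈ 2.18×10⁻⁶ T

Dipole fields scale as 1/r³ in the far field; the geometry is the same at both points.
B₂ = B₁ · (r₁/r₂)³ = 1.60×10⁻⁴ · (5.90/24.7)³.
(r₁/r₂)³ = (0.2389)³ = 0.01363.
B₂ ≈ 2.181×10⁻⁶ T.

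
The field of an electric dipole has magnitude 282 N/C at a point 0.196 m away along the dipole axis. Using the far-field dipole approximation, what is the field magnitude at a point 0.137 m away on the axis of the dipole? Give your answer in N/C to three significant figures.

E ≈ 826 N/C

Dipole fields scale as 1/r³ in the far field; the geometry is the same at both points.
E₂ = E₁ · (r₁/r₂)³ = 282 · (0.196/0.137)³.
(r₁/r₂)³ = (1.431)³ = 2.928.
E₂ ≈ 825.8 N/C.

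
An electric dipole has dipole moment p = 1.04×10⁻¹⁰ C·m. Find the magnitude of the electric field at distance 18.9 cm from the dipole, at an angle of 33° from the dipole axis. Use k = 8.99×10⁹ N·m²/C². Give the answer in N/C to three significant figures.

At angle θ the dipole field magnitude is E = (kp/r³)·√(1 + 3cos²θ).
kp/r³ = (8.99×10⁹)(1.04×10⁻¹⁰) / (0.189)³ = 138.5 N/C.
√(1 + 3cos²33°) = √(1 + 3·0.7034) = √3.1101 ≈ 1.7635.
E ≈ 138.5 × 1.764 = 244.2 N/C.

E ≈ 244 N/C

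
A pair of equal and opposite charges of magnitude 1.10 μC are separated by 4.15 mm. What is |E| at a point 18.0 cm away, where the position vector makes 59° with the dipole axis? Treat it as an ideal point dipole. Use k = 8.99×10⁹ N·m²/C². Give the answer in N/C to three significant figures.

Dipole moment p = qd = (1.10×10⁻⁶ C)(0.00415 m) = 4.565×10⁻⁹ C·m.
At angle θ the dipole field magnitude is E = (kp/r³)·√(1 + 3cos²θ).
kp/r³ = (8.99×10⁹)(4.565×10⁻⁹) / (0.180)³ = 7037 N/C.
√(1 + 3cos²59°) = √(1 + 3·0.2653) = √1.7958 ≈ 1.3401.
E ≈ 7037 × 1.340 = 9430 N/C.

E ≈ 9430 N/C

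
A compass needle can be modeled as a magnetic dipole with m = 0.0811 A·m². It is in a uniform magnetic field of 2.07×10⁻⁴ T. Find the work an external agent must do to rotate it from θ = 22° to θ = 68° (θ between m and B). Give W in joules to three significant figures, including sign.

W ≈ 9.28×10⁻⁶ J

W_ext = ΔU = −mB cosθ₂ + mB cosθ₁ = mB(cosθ₁ − cosθ₂).
W = (0.0811)(2.07×10⁻⁴)·(cos22° − cos68°) = (1.679×10⁻⁵)·(+0.5526) = 9.277×10⁻⁶ J.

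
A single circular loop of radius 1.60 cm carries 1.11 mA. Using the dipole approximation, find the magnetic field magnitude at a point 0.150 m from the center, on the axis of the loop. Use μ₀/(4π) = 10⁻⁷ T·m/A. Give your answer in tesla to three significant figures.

B ≈ 5.29×10⁻¹¹ T

Magnetic moment m = IA = Iπa² = (0.00111)·π·(0.0160)² = 8.927×10⁻⁷ A·m².
On axis B = (μ₀/4π)·2m/r³.
B = 2·(10⁻⁷)·(8.927×10⁻⁷) / (0.150)³ = 5.290×10⁻¹¹ T.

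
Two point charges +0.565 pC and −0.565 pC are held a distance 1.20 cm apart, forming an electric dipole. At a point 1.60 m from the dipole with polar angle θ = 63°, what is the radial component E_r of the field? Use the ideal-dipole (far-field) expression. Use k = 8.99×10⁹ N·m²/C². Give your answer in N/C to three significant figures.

E_r ≈ 1.35×10⁻⁵ N/C

Dipole moment p = qd = (5.65×10⁻¹³ C)(0.0120 m) = 6.78×10⁻¹⁵ C·m.
For a dipole, E_r = (2kp cosθ)/r³.
kp/r³ = (8.99×10⁹)(6.78×10⁻¹⁵)/(1.60)³ = 1.488×10⁻⁵ N/C.
E_r = 2·1.488×10⁻⁵·cos63° = 1.351×10⁻⁵ N/C.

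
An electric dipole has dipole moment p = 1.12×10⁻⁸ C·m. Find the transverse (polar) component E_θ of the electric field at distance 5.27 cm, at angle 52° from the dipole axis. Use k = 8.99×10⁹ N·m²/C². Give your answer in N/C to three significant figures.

For a dipole, E_θ = (kp sinθ)/r³.
kp/r³ = (8.99×10⁹)(1.12×10⁻⁸)/(0.0527)³ = 6.879×10⁵ N/C.
E_θ = 6.879×10⁵·sin52° = 5.421×10⁵ N/C.

E_θ ≈ 5.42×10⁵ N/C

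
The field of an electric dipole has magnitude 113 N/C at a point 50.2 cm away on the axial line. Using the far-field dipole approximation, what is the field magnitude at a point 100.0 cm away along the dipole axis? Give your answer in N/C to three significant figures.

Dipole fields scale as 1/r³ in the far field; the geometry is the same at both points.
E₂ = E₁ · (r₁/r₂)³ = 113 · (50.2/100.0)³.
(r₁/r₂)³ = (0.502)³ = 0.1265.
E₂ ≈ 14.30 N/C.

E ≈ 14.3 N/C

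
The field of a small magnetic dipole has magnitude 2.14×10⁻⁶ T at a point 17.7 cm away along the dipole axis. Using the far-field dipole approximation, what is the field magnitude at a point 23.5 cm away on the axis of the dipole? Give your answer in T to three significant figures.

Dipole fields scale as 1/r³ in the far field; the geometry is the same at both points.
B₂ = B₁ · (r₁/r₂)³ = 2.14×10⁻⁶ · (17.7/23.5)³.
(r₁/r₂)³ = (0.7532)³ = 0.4273.
B₂ ≈ 9.144×10⁻⁷ T.

B ≈ 9.14×10⁻⁷ T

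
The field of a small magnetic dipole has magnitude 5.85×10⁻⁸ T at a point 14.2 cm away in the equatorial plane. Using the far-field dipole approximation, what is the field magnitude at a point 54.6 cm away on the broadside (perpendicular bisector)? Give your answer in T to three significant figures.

Dipole fields scale as 1/r³ in the far field; the geometry is the same at both points.
B₂ = B₁ · (r₁/r₂)³ = 5.85×10⁻⁸ · (14.2/54.6)³.
(r₁/r₂)³ = (0.2601)³ = 0.01759.
B₂ ≈ 1.029×10⁻⁹ T.

B ≈ 1.03×10⁻⁹ T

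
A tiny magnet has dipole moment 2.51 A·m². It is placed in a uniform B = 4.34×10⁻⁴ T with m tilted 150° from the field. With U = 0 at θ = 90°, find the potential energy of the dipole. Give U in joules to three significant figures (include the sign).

U = −m·B = −mB cosθ.
U = −(2.51)(4.34×10⁻⁴)·cos150° = 9.434×10⁻⁴ J.

U ≈ 9.43×10⁻⁴ J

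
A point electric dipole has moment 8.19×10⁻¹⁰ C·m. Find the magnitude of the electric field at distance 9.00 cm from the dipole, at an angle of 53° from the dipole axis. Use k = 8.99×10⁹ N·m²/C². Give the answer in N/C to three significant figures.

E ≈ 1.46×10⁴ N/C

At angle θ the dipole field magnitude is E = (kp/r³)·√(1 + 3cos²θ).
kp/r³ = (8.99×10⁹)(8.19×10⁻¹⁰) / (0.0900)³ = 1.010×10⁴ N/C.
√(1 + 3cos²53°) = √(1 + 3·0.3622) = √2.0865 ≈ 1.4445.
E ≈ 1.010×10⁴ × 1.444 = 1.459×10⁴ N/C.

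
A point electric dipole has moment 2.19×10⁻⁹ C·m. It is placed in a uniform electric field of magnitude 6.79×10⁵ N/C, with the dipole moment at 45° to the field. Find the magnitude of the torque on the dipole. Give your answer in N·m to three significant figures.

Torque on an electric dipole: τ = pE sinθ.
τ = (2.19×10⁻⁹)(6.79×10⁵)·sin45° = 0.001051 N·m.

τ ≈ 0.00105 N·m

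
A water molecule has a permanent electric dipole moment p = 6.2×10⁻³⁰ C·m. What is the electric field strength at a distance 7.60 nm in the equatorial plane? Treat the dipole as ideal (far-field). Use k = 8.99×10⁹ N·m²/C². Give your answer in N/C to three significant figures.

On the perpendicular bisector E = kp/r³ (half the axial value at the same distance).
E = (8.99×10⁹)(6.20×10⁻³⁰) / (7.60×10⁻⁹)³ = 1.270×10⁵ N/C.

E ≈ 1.27×10⁵ N/C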